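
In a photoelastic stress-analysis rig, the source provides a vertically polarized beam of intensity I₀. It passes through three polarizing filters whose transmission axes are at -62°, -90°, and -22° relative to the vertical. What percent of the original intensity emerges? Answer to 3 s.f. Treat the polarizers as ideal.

≈ 2.41%

By Malus's law, I₁ = I₀ cos²(-62° − 0°) = I₀ cos²(62°) = 0.2204 I₀.
I₂ = I₁ cos²(-90° + 62°) = 0.2204 I₀ · cos²(28°) = 0.1718 I₀.
I₃ = I₂ cos²(-22° + 90°) = 0.1718 I₀ · cos²(68°) = 0.02411 I₀.
That is 2.411% of the incident intensity.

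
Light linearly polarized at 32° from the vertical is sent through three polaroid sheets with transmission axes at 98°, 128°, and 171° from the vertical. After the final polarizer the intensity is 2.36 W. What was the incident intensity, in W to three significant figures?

I₁ = I₀ cos²(98° − 32°) = I₀ cos²(66°) = 0.1654 I₀.
I₂ = I₁ cos²(128° − 98°) = 0.1654 I₀ · cos²(30°) = 0.1241 I₀.
I₃ = I₂ cos²(171° − 128°) = 0.1241 I₀ · cos²(43°) = 0.06637 I₀.
So 2.36 W = 0.06637 I₀, giving I₀ = 2.36/0.06637 = 35.56 W.

I₀ ≈ 35.6 W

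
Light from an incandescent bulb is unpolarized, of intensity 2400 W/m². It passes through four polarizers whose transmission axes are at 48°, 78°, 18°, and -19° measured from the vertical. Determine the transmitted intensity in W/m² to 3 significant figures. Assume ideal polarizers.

Unpolarized light through the first polarizer → I₁ = 2400 W/m²/2 = 1200 W/m², polarized at 48°.
I₂ = I₁ · cos²(30°) = 1200 · 0.75 = 900 W/m².
I₃ = I₂ · cos²(60°) = 900 · 0.25 = 225 W/m².
I₄ = I₃ · cos²(37°) = 225 · 0.6378 = 143.5 W/m².

I ≈ 144 W/m²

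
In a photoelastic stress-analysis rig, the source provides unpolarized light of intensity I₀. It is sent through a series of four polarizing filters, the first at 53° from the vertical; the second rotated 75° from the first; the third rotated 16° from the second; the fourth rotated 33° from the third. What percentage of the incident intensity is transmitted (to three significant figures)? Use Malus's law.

Unpolarized light through the first polarizer → I₁ = ½ I₀, now polarized at 53°.
I₂ = I₁ cos²(75°) = 0.5 · 0.06699 I₀ = 0.03349 I₀.
I₃ = I₂ cos²(16°) = 0.03349 · 0.924 I₀ = 0.03095 I₀.
I₄ = I₃ cos²(33°) = 0.03095 · 0.7034 I₀ = 0.02177 I₀.
That is 2.177% of the incident intensity.

≈ 2.18%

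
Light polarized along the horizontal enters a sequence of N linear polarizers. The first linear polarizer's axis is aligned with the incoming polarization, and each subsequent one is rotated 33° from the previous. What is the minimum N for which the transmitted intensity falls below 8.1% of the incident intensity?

N = 9

First polarizer is aligned with the polarization: full transmission.
Each further stage multiplies by cos²(33°) = 0.7034.
After N polarizers: T = 0.7034^(N−1). Require T < 0.081 ⇒ N−1 > ln(0.081)/ln(0.7034) = 7.14, so N−1 ≥ 8 and N = 9.
Check: N=9 gives T = 0.0599 < 0.081; N=8 gives T = 0.08517.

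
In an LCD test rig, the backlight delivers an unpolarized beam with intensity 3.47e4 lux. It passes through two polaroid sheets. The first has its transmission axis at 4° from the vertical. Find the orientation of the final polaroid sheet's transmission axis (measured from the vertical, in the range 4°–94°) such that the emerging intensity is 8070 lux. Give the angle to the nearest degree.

θ ≈ 51°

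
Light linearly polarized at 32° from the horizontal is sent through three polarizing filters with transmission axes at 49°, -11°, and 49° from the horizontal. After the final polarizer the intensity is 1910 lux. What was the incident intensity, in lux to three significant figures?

I₀ ≈ 3.34e4 lux

I₁ = I₀ cos²(49° − 32°) = I₀ cos²(17°) = 0.9145 I₀.
I₂ = I₁ cos²(-11° − 49°) = 0.9145 I₀ · cos²(60°) = 0.2286 I₀.
I₃ = I₂ cos²(49° + 11°) = 0.2286 I₀ · cos²(60°) = 0.05716 I₀.
So 1910 lux = 0.05716 I₀, giving I₀ = 1910/0.05716 = 3.342e+04 lux.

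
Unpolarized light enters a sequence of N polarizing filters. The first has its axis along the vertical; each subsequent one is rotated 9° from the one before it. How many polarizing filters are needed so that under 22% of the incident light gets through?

N = 35

First polarizer halves the unpolarized light: factor 1/2.
Each further stage multiplies by cos²(9°) = 0.9755.
After N polarizers: T = 0.5·0.9755^(N−1). Require T < 0.22 ⇒ N−1 > ln(0.22/0.5)/ln(0.9755) = 33.14, so N−1 ≥ 34 and N = 35.
Check: N=35 gives T = 0.2153 < 0.22; N=34 gives T = 0.2207.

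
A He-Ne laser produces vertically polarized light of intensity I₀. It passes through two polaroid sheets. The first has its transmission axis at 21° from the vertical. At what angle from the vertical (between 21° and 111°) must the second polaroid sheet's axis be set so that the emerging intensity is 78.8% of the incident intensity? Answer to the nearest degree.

By Malus's law, I₁ = I₀ cos²(21° − 0°) = I₀ cos²(21°) = 0.8716 I₀.
Need I₂/I₀ = 0.788, so cos²(θ − 21°) = 0.788 / 0.8716 = 0.9041.
θ − 21° = arccos(√0.9041) = 18.0°, giving θ ≈ 21 + 18.0 = 39.0°.

θ ≈ 39°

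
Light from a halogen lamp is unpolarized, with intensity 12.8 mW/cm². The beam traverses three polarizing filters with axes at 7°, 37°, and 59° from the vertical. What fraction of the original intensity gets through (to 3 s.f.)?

Unpolarized light through the first polarizer → I₁ = 12.8 mW/cm²/2 = 6.4 mW/cm², polarized at 7°.
I₂ = I₁ · cos²(30°) = 6.4 · 0.75 = 4.8 mW/cm².
I₃ = I₂ · cos²(22°) = 4.8 · 0.8597 = 4.126 mW/cm².
Transmitted fraction = 0.3224.

I/I₀ ≈ 0.322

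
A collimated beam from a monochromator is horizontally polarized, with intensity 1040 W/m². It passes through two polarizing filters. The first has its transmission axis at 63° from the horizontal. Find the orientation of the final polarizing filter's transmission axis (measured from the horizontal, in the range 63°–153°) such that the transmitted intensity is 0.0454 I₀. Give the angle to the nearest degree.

θ ≈ 125°

I₁ = I₀ cos²(63° − 0°) = I₀ cos²(63°) = 0.2061 I₀.
Need I₂/I₀ = 0.0454, so cos²(θ − 63°) = 0.0454 / 0.2061 = 0.2203.
θ − 63° = arccos(√0.2203) = 62.0°, giving θ ≈ 63 + 62.0 = 125.0°.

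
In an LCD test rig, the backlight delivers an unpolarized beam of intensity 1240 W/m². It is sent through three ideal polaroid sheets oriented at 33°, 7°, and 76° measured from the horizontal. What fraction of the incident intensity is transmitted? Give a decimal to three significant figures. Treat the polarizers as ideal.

I/I₀ ≈ 0.0519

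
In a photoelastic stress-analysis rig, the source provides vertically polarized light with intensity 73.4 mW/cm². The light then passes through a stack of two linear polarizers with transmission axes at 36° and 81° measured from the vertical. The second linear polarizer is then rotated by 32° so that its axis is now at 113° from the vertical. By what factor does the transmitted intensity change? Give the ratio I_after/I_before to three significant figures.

Before rotation:
I₁ = I₀ cos²(36° − 0°) = I₀ cos²(36°) = 0.6545 I₀.
I₂ = I₁ cos²(81° − 36°) = 0.6545 I₀ · cos²(45°) = 0.3273 I₀.
After rotation:
I₁ = I₀ cos²(36° − 0°) = I₀ cos²(36°) = 0.6545 I₀.
I₂ = I₁ cos²(113° − 36°) = 0.6545 I₀ · cos²(77°) = 0.03312 I₀.
Ratio = 0.03312 / 0.3273 = 0.1012.

I_new/I_old ≈ 0.101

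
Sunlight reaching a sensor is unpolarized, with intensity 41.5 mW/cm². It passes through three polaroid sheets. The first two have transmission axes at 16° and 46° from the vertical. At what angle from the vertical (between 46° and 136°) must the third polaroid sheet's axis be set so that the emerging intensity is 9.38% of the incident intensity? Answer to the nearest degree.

Unpolarized light through the first polarizer → I₁ = ½ I₀, now polarized at 16°.
I₂ = I₁ cos²(46° − 16°) = 0.5 I₀ · cos²(30°) = 0.375 I₀.
Need I₃/I₀ = 0.0938, so cos²(θ − 46°) = 0.0938 / 0.375 = 0.2501.
θ − 46° = arccos(√0.2501) = 60.0°, giving θ ≈ 46 + 60.0 = 106.0°.

θ ≈ 106°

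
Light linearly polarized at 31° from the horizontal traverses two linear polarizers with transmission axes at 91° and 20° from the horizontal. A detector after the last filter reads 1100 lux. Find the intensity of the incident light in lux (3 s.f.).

I₀ ≈ 4.15e4 lux

I₁ = I₀ cos²(91° − 31°) = I₀ cos²(60°) = 0.25 I₀.
I₂ = I₁ cos²(20° − 91°) = 0.25 I₀ · cos²(71°) = 0.0265 I₀.
So 1100 lux = 0.0265 I₀, giving I₀ = 1100/0.0265 = 4.151e+04 lux.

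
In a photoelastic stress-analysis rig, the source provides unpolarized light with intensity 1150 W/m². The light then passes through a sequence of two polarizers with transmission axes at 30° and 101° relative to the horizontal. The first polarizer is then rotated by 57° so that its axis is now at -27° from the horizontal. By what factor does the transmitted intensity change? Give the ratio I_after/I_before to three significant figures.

I_new/I_old ≈ 3.58

Before rotation:
Unpolarized light through the first polarizer → I₁ = ½ I₀, now polarized at 30°.
I₂ = I₁ cos²(101° − 30°) = 0.5 I₀ · cos²(71°) = 0.053 I₀.
After rotation:
Unpolarized light through the first polarizer → I₁ = ½ I₀, now polarized at -27°.
Angle between axes 1 and 2: 52°. I₂ = 0.5 I₀ · cos²(52°) = 0.1895 I₀.
Ratio = 0.1895 / 0.053 = 3.576.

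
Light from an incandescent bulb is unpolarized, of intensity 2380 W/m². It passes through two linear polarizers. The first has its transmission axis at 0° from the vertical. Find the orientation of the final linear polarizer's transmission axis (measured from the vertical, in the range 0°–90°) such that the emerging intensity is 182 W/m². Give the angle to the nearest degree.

Unpolarized light through the first polarizer → I₁ = ½ I₀, now polarized at 0°.
Target fraction: 182 / 2380 W/m² = 0.07647 of I₀.
Need I₂/I₀ = 0.07647, so cos²(θ − 0°) = 0.07647 / 0.5 = 0.1529.
θ − 0° = arccos(√0.1529) = 67.0°, giving θ ≈ 0 + 67.0 = 67.0°.

θ ≈ 67°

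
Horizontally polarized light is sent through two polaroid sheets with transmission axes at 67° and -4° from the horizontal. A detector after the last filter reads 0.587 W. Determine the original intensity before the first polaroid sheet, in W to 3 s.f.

I₁ = I₀ cos²(67° − 0°) = I₀ cos²(67°) = 0.1527 I₀.
I₂ = I₁ cos²(-4° − 67°) = 0.1527 I₀ · cos²(71°) = 0.01618 I₀.
So 0.587 W = 0.01618 I₀, giving I₀ = 0.587/0.01618 = 36.27 W.

I₀ ≈ 36.3 W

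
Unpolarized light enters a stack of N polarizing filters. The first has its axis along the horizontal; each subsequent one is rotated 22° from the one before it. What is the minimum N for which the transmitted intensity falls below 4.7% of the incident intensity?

N = 17

First polarizer halves the unpolarized light: factor 1/2.
Each further stage multiplies by cos²(22°) = 0.8597.
After N polarizers: T = 0.5·0.8597^(N−1). Require T < 0.047 ⇒ N−1 > ln(0.047/0.5)/ln(0.8597) = 15.64, so N−1 ≥ 16 and N = 17.
Check: N=17 gives T = 0.04449 < 0.047; N=16 gives T = 0.05175.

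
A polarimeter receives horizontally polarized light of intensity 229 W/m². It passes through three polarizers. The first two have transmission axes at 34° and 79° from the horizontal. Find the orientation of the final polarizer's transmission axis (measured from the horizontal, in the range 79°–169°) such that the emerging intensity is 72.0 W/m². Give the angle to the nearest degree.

By Malus's law, I₁ = I₀ cos²(34° − 0°) = I₀ cos²(34°) = 0.6873 I₀.
I₂ = I₁ cos²(79° − 34°) = 0.6873 I₀ · cos²(45°) = 0.3437 I₀.
Target fraction: 72.0 / 229 W/m² = 0.3144 of I₀.
Need I₃/I₀ = 0.3144, so cos²(θ − 79°) = 0.3144 / 0.3437 = 0.9149.
θ − 79° = arccos(√0.9149) = 17.0°, giving θ ≈ 79 + 17.0 = 96.0°.

θ ≈ 96°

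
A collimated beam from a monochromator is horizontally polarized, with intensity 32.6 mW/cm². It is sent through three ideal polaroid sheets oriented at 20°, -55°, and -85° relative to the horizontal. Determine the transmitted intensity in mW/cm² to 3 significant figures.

I ≈ 1.45 mW/cm²

I₁ = 32.6 mW/cm² · cos²(20°) = 28.79 mW/cm².
I₂ = I₁ · cos²(75°) = 28.79 · 0.06699 = 1.928 mW/cm².
I₃ = I₂ · cos²(30°) = 1.928 · 0.75 = 1.446 mW/cm².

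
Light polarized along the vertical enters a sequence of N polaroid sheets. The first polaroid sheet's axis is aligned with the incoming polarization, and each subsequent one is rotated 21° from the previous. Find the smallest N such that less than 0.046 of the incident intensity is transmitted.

N = 24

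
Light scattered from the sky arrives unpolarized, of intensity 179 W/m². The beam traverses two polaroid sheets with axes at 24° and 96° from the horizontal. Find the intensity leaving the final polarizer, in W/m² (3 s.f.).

Unpolarized light through the first polarizer → I₁ = 179 W/m²/2 = 89.5 W/m², polarized at 24°.
I₂ = I₁ · cos²(72°) = 89.5 · 0.09549 = 8.546 W/m².

I ≈ 8.55 W/m²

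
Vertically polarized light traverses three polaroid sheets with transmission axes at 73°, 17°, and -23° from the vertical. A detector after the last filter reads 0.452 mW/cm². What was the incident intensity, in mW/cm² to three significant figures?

I₀ ≈ 28.8 mW/cm²

I₁ = I₀ cos²(73° − 0°) = I₀ cos²(73°) = 0.08548 I₀.
I₂ = I₁ cos²(17° − 73°) = 0.08548 I₀ · cos²(56°) = 0.02673 I₀.
I₃ = I₂ cos²(-23° − 17°) = 0.02673 I₀ · cos²(40°) = 0.01569 I₀.
So 0.452 mW/cm² = 0.01569 I₀, giving I₀ = 0.452/0.01569 = 28.82 mW/cm².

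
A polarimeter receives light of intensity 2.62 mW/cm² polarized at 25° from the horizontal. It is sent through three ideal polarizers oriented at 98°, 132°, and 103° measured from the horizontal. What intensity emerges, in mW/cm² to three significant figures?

I ≈ 0.118 mW/cm²

I₁ = 2.62 mW/cm² · cos²(73°) = 0.224 mW/cm².
I₂ = I₁ · cos²(34°) = 0.224 · 0.6873 = 0.1539 mW/cm².
I₃ = I₂ · cos²(29°) = 0.1539 · 0.765 = 0.1177 mW/cm².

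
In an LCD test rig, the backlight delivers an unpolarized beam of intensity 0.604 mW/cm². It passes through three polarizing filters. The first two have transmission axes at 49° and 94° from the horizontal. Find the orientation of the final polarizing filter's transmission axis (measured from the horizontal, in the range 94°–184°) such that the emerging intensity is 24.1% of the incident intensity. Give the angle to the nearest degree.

θ ≈ 105°

Unpolarized light through the first polarizer → I₁ = ½ I₀, now polarized at 49°.
I₂ = I₁ cos²(94° − 49°) = 0.5 I₀ · cos²(45°) = 0.25 I₀.
Need I₃/I₀ = 0.241, so cos²(θ − 94°) = 0.241 / 0.25 = 0.964.
θ − 94° = arccos(√0.964) = 10.9°, giving θ ≈ 94 + 10.9 = 104.9°.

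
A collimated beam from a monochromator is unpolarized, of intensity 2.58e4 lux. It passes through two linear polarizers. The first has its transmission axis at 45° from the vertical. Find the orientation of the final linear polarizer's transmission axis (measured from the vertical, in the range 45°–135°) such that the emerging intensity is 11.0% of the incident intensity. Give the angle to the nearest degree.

θ ≈ 107°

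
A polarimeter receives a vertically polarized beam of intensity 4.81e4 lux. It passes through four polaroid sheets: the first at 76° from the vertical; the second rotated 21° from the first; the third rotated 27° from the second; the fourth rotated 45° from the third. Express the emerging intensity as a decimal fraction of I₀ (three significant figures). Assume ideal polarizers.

I/I₀ ≈ 0.0202

By Malus's law, I₁ = 4.81e4 lux · cos²(76°) = 2815 lux.
I₂ = I₁ · cos²(21°) = 2815 · 0.8716 = 2454 lux.
I₃ = I₂ · cos²(27°) = 2454 · 0.7939 = 1948 lux.
I₄ = I₃ · cos²(45°) = 1948 · 0.5 = 973.9 lux.
Transmitted fraction = 0.02025.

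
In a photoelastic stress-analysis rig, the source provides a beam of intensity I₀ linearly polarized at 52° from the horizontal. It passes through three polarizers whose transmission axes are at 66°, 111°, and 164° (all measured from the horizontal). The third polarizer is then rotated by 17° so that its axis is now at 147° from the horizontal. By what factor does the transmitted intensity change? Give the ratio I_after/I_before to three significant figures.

Before rotation:
I₁ = I₀ cos²(66° − 52°) = I₀ cos²(14°) = 0.9415 I₀.
I₂ = I₁ cos²(111° − 66°) = 0.9415 I₀ · cos²(45°) = 0.4707 I₀.
I₃ = I₂ cos²(164° − 111°) = 0.4707 I₀ · cos²(53°) = 0.1705 I₀.
After rotation:
I₁ = I₀ cos²(66° − 52°) = I₀ cos²(14°) = 0.9415 I₀.
I₂ = I₁ cos²(111° − 66°) = 0.9415 I₀ · cos²(45°) = 0.4707 I₀.
I₃ = I₂ cos²(147° − 111°) = 0.4707 I₀ · cos²(36°) = 0.3081 I₀.
Ratio = 0.3081 / 0.1705 = 1.807.

I_new/I_old ≈ 1.81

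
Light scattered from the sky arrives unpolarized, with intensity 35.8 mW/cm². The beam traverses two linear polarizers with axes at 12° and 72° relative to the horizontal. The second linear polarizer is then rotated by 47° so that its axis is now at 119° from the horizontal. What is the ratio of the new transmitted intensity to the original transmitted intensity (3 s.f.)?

I_new/I_old ≈ 0.342

Before rotation:
Unpolarized light through the first polarizer → I₁ = ½ I₀, now polarized at 12°.
I₂ = I₁ cos²(72° − 12°) = 0.5 I₀ · cos²(60°) = 0.125 I₀.
After rotation:
Unpolarized light through the first polarizer → I₁ = ½ I₀, now polarized at 12°.
Angle between axes 1 and 2: 73°. I₂ = 0.5 I₀ · cos²(73°) = 0.04274 I₀.
Ratio = 0.04274 / 0.125 = 0.3419.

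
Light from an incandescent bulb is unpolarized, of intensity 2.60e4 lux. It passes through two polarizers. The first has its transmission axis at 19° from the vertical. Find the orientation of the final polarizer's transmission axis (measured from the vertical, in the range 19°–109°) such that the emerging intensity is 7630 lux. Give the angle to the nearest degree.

θ ≈ 59°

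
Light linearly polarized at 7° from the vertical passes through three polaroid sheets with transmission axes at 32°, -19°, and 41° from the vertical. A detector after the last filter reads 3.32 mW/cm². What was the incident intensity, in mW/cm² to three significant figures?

By Malus's law, I₁ = I₀ cos²(32° − 7°) = I₀ cos²(25°) = 0.8214 I₀.
I₂ = I₁ cos²(-19° − 32°) = 0.8214 I₀ · cos²(51°) = 0.3253 I₀.
I₃ = I₂ cos²(41° + 19°) = 0.3253 I₀ · cos²(60°) = 0.08133 I₀.
So 3.32 mW/cm² = 0.08133 I₀, giving I₀ = 3.32/0.08133 = 40.82 mW/cm².

I₀ ≈ 40.8 mW/cm²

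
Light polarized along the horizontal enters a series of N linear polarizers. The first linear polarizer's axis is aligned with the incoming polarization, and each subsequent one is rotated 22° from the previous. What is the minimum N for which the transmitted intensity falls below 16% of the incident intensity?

N = 14

First polarizer is aligned with the polarization: full transmission.
Each further stage multiplies by cos²(22°) = 0.8597.
After N polarizers: T = 0.8597^(N−1). Require T < 0.16 ⇒ N−1 > ln(0.16)/ln(0.8597) = 12.12, so N−1 ≥ 13 and N = 14.
Check: N=14 gives T = 0.1401 < 0.16; N=13 gives T = 0.1629.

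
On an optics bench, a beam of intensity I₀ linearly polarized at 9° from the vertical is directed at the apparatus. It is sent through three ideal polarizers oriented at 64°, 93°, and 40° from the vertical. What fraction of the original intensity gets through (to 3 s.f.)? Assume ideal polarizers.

By Malus's law, I₁ = I₀ cos²(64° − 9°) = I₀ cos²(55°) = 0.329 I₀.
I₂ = I₁ cos²(93° − 64°) = 0.329 I₀ · cos²(29°) = 0.2517 I₀.
I₃ = I₂ cos²(40° − 93°) = 0.2517 I₀ · cos²(53°) = 0.09115 I₀.
Transmitted fraction = 0.09115.

≈ 0.0911 I₀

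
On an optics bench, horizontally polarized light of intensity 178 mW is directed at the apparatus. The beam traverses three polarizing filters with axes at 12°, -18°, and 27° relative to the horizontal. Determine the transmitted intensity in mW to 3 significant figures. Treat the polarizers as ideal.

By Malus's law, I₁ = 178 mW · cos²(12°) = 170.3 mW.
I₂ = I₁ · cos²(30°) = 170.3 · 0.75 = 127.7 mW.
I₃ = I₂ · cos²(45°) = 127.7 · 0.5 = 63.86 mW.

I ≈ 63.9 mW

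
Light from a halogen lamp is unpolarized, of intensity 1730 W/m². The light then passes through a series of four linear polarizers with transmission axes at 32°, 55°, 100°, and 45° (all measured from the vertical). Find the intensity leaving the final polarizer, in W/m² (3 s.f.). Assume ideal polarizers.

Unpolarized light through the first polarizer → I₁ = 1730 W/m²/2 = 865 W/m², polarized at 32°.
I₂ = I₁ · cos²(23°) = 865 · 0.8473 = 732.9 W/m².
I₃ = I₂ · cos²(45°) = 732.9 · 0.5 = 366.5 W/m².
I₄ = I₃ · cos²(55°) = 366.5 · 0.329 = 120.6 W/m².

I ≈ 121 W/m²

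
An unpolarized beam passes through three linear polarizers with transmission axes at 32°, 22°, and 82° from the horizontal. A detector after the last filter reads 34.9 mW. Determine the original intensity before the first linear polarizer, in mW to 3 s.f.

I₀ ≈ 288 mW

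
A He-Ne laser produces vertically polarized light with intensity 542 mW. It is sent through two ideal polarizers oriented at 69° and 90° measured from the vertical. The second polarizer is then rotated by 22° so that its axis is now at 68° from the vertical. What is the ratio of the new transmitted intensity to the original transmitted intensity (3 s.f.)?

Before rotation:
I₁ = I₀ cos²(69° − 0°) = I₀ cos²(69°) = 0.1284 I₀.
I₂ = I₁ cos²(90° − 69°) = 0.1284 I₀ · cos²(21°) = 0.1119 I₀.
After rotation:
I₁ = I₀ cos²(69° − 0°) = I₀ cos²(69°) = 0.1284 I₀.
I₂ = I₁ cos²(68° − 69°) = 0.1284 I₀ · cos²(1°) = 0.1284 I₀.
Ratio = 0.1284 / 0.1119 = 1.147.

I_new/I_old ≈ 1.15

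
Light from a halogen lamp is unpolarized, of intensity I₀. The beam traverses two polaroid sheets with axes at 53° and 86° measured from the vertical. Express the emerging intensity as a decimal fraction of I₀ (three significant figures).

≈ 0.352 I₀

Unpolarized light through the first polarizer → I₁ = ½ I₀, now polarized at 53°.
I₂ = I₁ cos²(86° − 53°) = 0.5 I₀ · cos²(33°) = 0.3517 I₀.
Transmitted fraction = 0.3517.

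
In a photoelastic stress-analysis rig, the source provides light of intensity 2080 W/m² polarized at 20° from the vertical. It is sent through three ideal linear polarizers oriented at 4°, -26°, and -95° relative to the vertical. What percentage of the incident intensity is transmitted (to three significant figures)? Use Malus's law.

By Malus's law, I₁ = 2080 W/m² · cos²(16°) = 1922 W/m².
I₂ = I₁ · cos²(30°) = 1922 · 0.75 = 1441 W/m².
I₃ = I₂ · cos²(69°) = 1441 · 0.1284 = 185.1 W/m².
That is 8.9% of the incident intensity.

≈ 8.90%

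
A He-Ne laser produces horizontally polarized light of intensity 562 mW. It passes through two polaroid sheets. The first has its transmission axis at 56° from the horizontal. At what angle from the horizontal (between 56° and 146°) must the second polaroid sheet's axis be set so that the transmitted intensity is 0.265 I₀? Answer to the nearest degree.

I₁ = I₀ cos²(56° − 0°) = I₀ cos²(56°) = 0.3127 I₀.
Need I₂/I₀ = 0.265, so cos²(θ − 56°) = 0.265 / 0.3127 = 0.8475.
θ − 56° = arccos(√0.8475) = 23.0°, giving θ ≈ 56 + 23.0 = 79.0°.

θ ≈ 79°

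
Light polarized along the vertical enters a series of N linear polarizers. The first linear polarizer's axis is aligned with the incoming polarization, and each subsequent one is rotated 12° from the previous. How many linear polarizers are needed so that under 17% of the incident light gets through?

N = 42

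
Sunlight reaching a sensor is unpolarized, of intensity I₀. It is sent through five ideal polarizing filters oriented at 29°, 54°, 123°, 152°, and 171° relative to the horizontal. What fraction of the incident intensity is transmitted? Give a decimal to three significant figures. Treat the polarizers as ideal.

Unpolarized light through the first polarizer → I₁ = ½ I₀, now polarized at 29°.
I₂ = I₁ cos²(54° − 29°) = 0.5 I₀ · cos²(25°) = 0.4107 I₀.
I₃ = I₂ cos²(123° − 54°) = 0.4107 I₀ · cos²(69°) = 0.05274 I₀.
I₄ = I₃ cos²(152° − 123°) = 0.05274 I₀ · cos²(29°) = 0.04035 I₀.
I₅ = I₄ cos²(171° − 152°) = 0.04035 I₀ · cos²(19°) = 0.03607 I₀.
Transmitted fraction = 0.03607.

≈ 0.0361 I₀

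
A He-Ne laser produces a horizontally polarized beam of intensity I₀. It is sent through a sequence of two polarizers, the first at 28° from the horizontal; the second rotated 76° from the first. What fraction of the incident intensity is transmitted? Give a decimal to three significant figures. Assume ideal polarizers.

≈ 0.0456 I₀

By Malus's law, I₁ = I₀ cos²(28° − 0°) = I₀ cos²(28°) = 0.7796 I₀.
I₂ = I₁ cos²(76°) = 0.7796 · 0.05853 I₀ = 0.04563 I₀.
Transmitted fraction = 0.04563.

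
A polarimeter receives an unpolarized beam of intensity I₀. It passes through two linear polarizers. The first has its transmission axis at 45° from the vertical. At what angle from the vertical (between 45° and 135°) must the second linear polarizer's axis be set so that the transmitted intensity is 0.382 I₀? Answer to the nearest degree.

Unpolarized light through the first polarizer → I₁ = ½ I₀, now polarized at 45°.
Need I₂/I₀ = 0.382, so cos²(θ − 45°) = 0.382 / 0.5 = 0.764.
θ − 45° = arccos(√0.764) = 29.1°, giving θ ≈ 45 + 29.1 = 74.1°.

θ ≈ 74°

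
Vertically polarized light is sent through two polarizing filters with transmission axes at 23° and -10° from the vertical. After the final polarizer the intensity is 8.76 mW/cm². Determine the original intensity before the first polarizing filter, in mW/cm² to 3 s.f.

I₀ ≈ 14.7 mW/cm²

I₁ = I₀ cos²(23° − 0°) = I₀ cos²(23°) = 0.8473 I₀.
I₂ = I₁ cos²(-10° − 23°) = 0.8473 I₀ · cos²(33°) = 0.596 I₀.
So 8.76 mW/cm² = 0.596 I₀, giving I₀ = 8.76/0.596 = 14.7 mW/cm².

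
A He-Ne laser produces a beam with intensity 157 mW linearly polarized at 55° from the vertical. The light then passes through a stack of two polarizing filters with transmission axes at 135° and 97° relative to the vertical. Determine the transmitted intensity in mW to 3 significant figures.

I₁ = 157 mW · cos²(80°) = 4.734 mW.
I₂ = I₁ · cos²(38°) = 4.734 · 0.621 = 2.94 mW.

I ≈ 2.94 mW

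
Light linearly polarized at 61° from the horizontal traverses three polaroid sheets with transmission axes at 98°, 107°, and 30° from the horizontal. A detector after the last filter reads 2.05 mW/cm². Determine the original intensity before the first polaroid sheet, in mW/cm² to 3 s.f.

By Malus's law, I₁ = I₀ cos²(98° − 61°) = I₀ cos²(37°) = 0.6378 I₀.
I₂ = I₁ cos²(107° − 98°) = 0.6378 I₀ · cos²(9°) = 0.6222 I₀.
I₃ = I₂ cos²(30° − 107°) = 0.6222 I₀ · cos²(77°) = 0.03149 I₀.
So 2.05 mW/cm² = 0.03149 I₀, giving I₀ = 2.05/0.03149 = 65.11 mW/cm².

I₀ ≈ 65.1 mW/cm²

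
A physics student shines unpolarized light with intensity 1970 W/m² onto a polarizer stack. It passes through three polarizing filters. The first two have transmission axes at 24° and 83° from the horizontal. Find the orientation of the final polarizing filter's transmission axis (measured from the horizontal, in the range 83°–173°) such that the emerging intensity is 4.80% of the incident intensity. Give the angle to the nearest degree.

Unpolarized light through the first polarizer → I₁ = ½ I₀, now polarized at 24°.
I₂ = I₁ cos²(83° − 24°) = 0.5 I₀ · cos²(59°) = 0.1326 I₀.
Need I₃/I₀ = 0.048, so cos²(θ − 83°) = 0.048 / 0.1326 = 0.3619.
θ − 83° = arccos(√0.3619) = 53.0°, giving θ ≈ 83 + 53.0 = 136.0°.

θ ≈ 136°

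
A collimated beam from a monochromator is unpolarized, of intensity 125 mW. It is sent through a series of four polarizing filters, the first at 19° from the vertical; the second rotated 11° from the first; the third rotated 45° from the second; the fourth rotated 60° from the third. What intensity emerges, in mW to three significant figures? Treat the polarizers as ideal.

I ≈ 7.53 mW

Unpolarized light through the first polarizer → I₁ = 125 mW/2 = 62.5 mW, polarized at 19°.
I₂ = I₁ · cos²(11°) = 62.5 · 0.9636 = 60.22 mW.
I₃ = I₂ · cos²(45°) = 60.22 · 0.5 = 30.11 mW.
I₄ = I₃ · cos²(60°) = 30.11 · 0.25 = 7.528 mW.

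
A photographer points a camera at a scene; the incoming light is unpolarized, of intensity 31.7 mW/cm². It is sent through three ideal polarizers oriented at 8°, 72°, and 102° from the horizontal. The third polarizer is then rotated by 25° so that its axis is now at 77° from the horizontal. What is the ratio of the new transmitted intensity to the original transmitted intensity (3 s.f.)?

Before rotation:
Unpolarized light through the first polarizer → I₁ = ½ I₀, now polarized at 8°.
I₂ = I₁ cos²(72° − 8°) = 0.5 I₀ · cos²(64°) = 0.09608 I₀.
I₃ = I₂ cos²(102° − 72°) = 0.09608 I₀ · cos²(30°) = 0.07206 I₀.
After rotation:
Unpolarized light through the first polarizer → I₁ = ½ I₀, now polarized at 8°.
I₂ = I₁ cos²(72° − 8°) = 0.5 I₀ · cos²(64°) = 0.09608 I₀.
I₃ = I₂ cos²(77° − 72°) = 0.09608 I₀ · cos²(5°) = 0.09535 I₀.
Ratio = 0.09535 / 0.07206 = 1.323.

I_new/I_old ≈ 1.32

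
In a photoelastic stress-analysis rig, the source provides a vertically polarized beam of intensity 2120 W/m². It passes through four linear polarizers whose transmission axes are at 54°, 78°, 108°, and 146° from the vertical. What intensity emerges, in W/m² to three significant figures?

I ≈ 285 W/m²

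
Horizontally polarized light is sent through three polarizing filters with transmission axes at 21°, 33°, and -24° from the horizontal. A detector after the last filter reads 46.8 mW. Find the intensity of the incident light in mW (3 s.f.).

I₁ = I₀ cos²(21° − 0°) = I₀ cos²(21°) = 0.8716 I₀.
I₂ = I₁ cos²(33° − 21°) = 0.8716 I₀ · cos²(12°) = 0.8339 I₀.
I₃ = I₂ cos²(-24° − 33°) = 0.8339 I₀ · cos²(57°) = 0.2474 I₀.
So 46.8 mW = 0.2474 I₀, giving I₀ = 46.8/0.2474 = 189.2 mW.

I₀ ≈ 189 mW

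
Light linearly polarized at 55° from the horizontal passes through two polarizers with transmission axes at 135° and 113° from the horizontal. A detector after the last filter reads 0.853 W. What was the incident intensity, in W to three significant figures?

By Malus's law, I₁ = I₀ cos²(135° − 55°) = I₀ cos²(80°) = 0.03015 I₀.
I₂ = I₁ cos²(113° − 135°) = 0.03015 I₀ · cos²(22°) = 0.02592 I₀.
So 0.853 W = 0.02592 I₀, giving I₀ = 0.853/0.02592 = 32.91 W.

I₀ ≈ 32.9 W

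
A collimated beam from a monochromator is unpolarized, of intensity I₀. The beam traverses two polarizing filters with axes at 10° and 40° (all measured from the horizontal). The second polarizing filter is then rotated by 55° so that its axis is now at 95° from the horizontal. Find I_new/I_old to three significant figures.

I_new/I_old ≈ 0.0101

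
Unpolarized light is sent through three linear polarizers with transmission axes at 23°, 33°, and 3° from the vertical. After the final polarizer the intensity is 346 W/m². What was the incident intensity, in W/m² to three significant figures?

I₀ ≈ 951 W/m²

Unpolarized light through the first polarizer → I₁ = ½ I₀, now polarized at 23°.
I₂ = I₁ cos²(33° − 23°) = 0.5 I₀ · cos²(10°) = 0.4849 I₀.
I₃ = I₂ cos²(3° − 33°) = 0.4849 I₀ · cos²(30°) = 0.3637 I₀.
So 346 W/m² = 0.3637 I₀, giving I₀ = 346/0.3637 = 951.4 W/m².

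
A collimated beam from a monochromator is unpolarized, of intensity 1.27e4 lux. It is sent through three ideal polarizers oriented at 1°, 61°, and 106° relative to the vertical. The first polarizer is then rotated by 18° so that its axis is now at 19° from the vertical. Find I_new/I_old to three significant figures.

Before rotation:
Unpolarized light through the first polarizer → I₁ = ½ I₀, now polarized at 1°.
I₂ = I₁ cos²(61° − 1°) = 0.5 I₀ · cos²(60°) = 0.125 I₀.
I₃ = I₂ cos²(106° − 61°) = 0.125 I₀ · cos²(45°) = 0.0625 I₀.
After rotation:
Unpolarized light through the first polarizer → I₁ = ½ I₀, now polarized at 19°.
I₂ = I₁ cos²(61° − 19°) = 0.5 I₀ · cos²(42°) = 0.2761 I₀.
I₃ = I₂ cos²(106° − 61°) = 0.2761 I₀ · cos²(45°) = 0.1381 I₀.
Ratio = 0.1381 / 0.0625 = 2.209.

I_new/I_old ≈ 2.21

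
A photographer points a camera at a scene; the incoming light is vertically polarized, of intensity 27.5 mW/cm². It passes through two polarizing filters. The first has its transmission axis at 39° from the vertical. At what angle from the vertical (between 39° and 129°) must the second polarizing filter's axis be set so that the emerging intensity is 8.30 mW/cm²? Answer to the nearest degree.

θ ≈ 84°

By Malus's law, I₁ = I₀ cos²(39° − 0°) = I₀ cos²(39°) = 0.604 I₀.
Target fraction: 8.30 / 27.5 mW/cm² = 0.3018 of I₀.
Need I₂/I₀ = 0.3018, so cos²(θ − 39°) = 0.3018 / 0.604 = 0.4997.
θ − 39° = arccos(√0.4997) = 45.0°, giving θ ≈ 39 + 45.0 = 84.0°.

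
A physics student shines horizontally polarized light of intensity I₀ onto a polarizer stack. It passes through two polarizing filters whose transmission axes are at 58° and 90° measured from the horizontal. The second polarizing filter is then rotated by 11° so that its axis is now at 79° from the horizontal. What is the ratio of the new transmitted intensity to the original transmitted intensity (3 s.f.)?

I_new/I_old ≈ 1.21

Before rotation:
I₁ = I₀ cos²(58° − 0°) = I₀ cos²(58°) = 0.2808 I₀.
I₂ = I₁ cos²(90° − 58°) = 0.2808 I₀ · cos²(32°) = 0.202 I₀.
After rotation:
I₁ = I₀ cos²(58° − 0°) = I₀ cos²(58°) = 0.2808 I₀.
I₂ = I₁ cos²(79° − 58°) = 0.2808 I₀ · cos²(21°) = 0.2448 I₀.
Ratio = 0.2448 / 0.202 = 1.212.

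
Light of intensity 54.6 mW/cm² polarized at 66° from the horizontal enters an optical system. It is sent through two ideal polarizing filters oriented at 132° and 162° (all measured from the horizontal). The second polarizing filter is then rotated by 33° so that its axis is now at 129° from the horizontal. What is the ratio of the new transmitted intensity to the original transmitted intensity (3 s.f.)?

Before rotation:
I₁ = I₀ cos²(132° − 66°) = I₀ cos²(66°) = 0.1654 I₀.
I₂ = I₁ cos²(162° − 132°) = 0.1654 I₀ · cos²(30°) = 0.1241 I₀.
After rotation:
I₁ = I₀ cos²(132° − 66°) = I₀ cos²(66°) = 0.1654 I₀.
I₂ = I₁ cos²(129° − 132°) = 0.1654 I₀ · cos²(3°) = 0.165 I₀.
Ratio = 0.165 / 0.1241 = 1.33.

I_new/I_old ≈ 1.33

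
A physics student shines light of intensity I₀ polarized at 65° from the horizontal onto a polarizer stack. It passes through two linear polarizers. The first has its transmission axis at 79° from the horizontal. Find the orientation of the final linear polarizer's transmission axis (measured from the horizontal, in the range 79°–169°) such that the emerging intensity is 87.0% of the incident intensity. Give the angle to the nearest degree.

I₁ = I₀ cos²(79° − 65°) = I₀ cos²(14°) = 0.9415 I₀.
Need I₂/I₀ = 0.87, so cos²(θ − 79°) = 0.87 / 0.9415 = 0.9241.
θ − 79° = arccos(√0.9241) = 16.0°, giving θ ≈ 79 + 16.0 = 95.0°.

θ ≈ 95°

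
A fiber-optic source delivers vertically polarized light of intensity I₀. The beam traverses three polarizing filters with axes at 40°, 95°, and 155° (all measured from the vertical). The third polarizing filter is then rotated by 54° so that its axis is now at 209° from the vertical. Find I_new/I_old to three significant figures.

I_new/I_old ≈ 0.662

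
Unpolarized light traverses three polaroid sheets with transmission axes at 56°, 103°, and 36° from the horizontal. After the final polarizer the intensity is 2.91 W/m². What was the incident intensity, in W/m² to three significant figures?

I₀ ≈ 82.0 W/m²

Unpolarized light through the first polarizer → I₁ = ½ I₀, now polarized at 56°.
I₂ = I₁ cos²(103° − 56°) = 0.5 I₀ · cos²(47°) = 0.2326 I₀.
I₃ = I₂ cos²(36° − 103°) = 0.2326 I₀ · cos²(67°) = 0.03551 I₀.
So 2.91 W/m² = 0.03551 I₀, giving I₀ = 2.91/0.03551 = 81.96 W/m².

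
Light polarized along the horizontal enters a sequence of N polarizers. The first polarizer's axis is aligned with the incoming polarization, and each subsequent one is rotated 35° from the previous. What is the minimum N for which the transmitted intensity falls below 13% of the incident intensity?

N = 7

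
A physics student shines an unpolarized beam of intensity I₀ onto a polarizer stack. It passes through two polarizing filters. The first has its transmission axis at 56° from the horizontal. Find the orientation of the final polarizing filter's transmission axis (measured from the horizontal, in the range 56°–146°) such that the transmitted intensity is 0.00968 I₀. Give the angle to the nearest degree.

θ ≈ 138°

Unpolarized light through the first polarizer → I₁ = ½ I₀, now polarized at 56°.
Need I₂/I₀ = 0.00968, so cos²(θ − 56°) = 0.00968 / 0.5 = 0.01936.
θ − 56° = arccos(√0.01936) = 82.0°, giving θ ≈ 56 + 82.0 = 138.0°.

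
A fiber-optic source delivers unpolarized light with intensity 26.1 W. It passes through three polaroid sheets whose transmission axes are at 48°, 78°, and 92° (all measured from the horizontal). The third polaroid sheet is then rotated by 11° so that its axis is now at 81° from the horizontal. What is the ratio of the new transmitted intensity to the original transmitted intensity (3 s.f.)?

I_new/I_old ≈ 1.06

Before rotation:
Unpolarized light through the first polarizer → I₁ = ½ I₀, now polarized at 48°.
I₂ = I₁ cos²(78° − 48°) = 0.5 I₀ · cos²(30°) = 0.375 I₀.
I₃ = I₂ cos²(92° − 78°) = 0.375 I₀ · cos²(14°) = 0.3531 I₀.
After rotation:
Unpolarized light through the first polarizer → I₁ = ½ I₀, now polarized at 48°.
I₂ = I₁ cos²(78° − 48°) = 0.5 I₀ · cos²(30°) = 0.375 I₀.
I₃ = I₂ cos²(81° − 78°) = 0.375 I₀ · cos²(3°) = 0.374 I₀.
Ratio = 0.374 / 0.3531 = 1.059.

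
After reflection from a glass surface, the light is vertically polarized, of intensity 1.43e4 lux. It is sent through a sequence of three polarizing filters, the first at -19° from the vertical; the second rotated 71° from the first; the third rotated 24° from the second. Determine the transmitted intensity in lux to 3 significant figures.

I₁ = 1.43e4 lux · cos²(19°) = 1.278e+04 lux.
I₂ = I₁ · cos²(71°) = 1.278e+04 · 0.106 = 1355 lux.
I₃ = I₂ · cos²(24°) = 1355 · 0.8346 = 1131 lux.

I ≈ 1130 lux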